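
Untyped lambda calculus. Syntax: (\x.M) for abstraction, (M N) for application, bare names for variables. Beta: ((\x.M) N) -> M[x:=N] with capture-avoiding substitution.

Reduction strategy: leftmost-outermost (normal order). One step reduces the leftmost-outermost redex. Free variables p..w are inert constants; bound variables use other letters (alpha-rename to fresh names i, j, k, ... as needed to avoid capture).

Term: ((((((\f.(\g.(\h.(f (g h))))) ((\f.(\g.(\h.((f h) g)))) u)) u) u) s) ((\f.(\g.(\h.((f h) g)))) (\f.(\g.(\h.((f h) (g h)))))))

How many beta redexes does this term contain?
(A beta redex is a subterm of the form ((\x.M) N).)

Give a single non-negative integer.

Answer: 3

Derivation:
Term: ((((((\f.(\g.(\h.(f (g h))))) ((\f.(\g.(\h.((f h) g)))) u)) u) u) s) ((\f.(\g.(\h.((f h) g)))) (\f.(\g.(\h.((f h) (g h)))))))
  Redex: ((\f.(\g.(\h.(f (g h))))) ((\f.(\g.(\h.((f h) g)))) u))
  Redex: ((\f.(\g.(\h.((f h) g)))) u)
  Redex: ((\f.(\g.(\h.((f h) g)))) (\f.(\g.(\h.((f h) (g h))))))
Total redexes: 3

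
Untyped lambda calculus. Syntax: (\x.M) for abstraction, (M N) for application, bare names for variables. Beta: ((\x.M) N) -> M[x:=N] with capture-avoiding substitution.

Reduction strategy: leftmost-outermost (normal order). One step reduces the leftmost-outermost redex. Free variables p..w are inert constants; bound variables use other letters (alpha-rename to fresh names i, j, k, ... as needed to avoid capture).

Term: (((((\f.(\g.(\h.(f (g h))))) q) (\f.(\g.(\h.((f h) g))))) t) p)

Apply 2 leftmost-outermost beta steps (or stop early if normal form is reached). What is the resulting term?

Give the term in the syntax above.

Step 0: (((((\f.(\g.(\h.(f (g h))))) q) (\f.(\g.(\h.((f h) g))))) t) p)
Step 1: ((((\g.(\h.(q (g h)))) (\f.(\g.(\h.((f h) g))))) t) p)
Step 2: (((\h.(q ((\f.(\g.(\h.((f h) g)))) h))) t) p)

Answer: (((\h.(q ((\f.(\g.(\h.((f h) g)))) h))) t) p)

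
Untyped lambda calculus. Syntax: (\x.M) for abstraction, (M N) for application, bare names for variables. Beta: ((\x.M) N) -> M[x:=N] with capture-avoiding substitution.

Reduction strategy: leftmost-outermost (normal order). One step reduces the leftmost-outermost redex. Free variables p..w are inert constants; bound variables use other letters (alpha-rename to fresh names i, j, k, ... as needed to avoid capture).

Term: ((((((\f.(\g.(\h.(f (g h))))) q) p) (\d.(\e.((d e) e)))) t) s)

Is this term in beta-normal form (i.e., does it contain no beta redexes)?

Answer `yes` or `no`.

Term: ((((((\f.(\g.(\h.(f (g h))))) q) p) (\d.(\e.((d e) e)))) t) s)
Found 1 beta redex(es).

Answer: no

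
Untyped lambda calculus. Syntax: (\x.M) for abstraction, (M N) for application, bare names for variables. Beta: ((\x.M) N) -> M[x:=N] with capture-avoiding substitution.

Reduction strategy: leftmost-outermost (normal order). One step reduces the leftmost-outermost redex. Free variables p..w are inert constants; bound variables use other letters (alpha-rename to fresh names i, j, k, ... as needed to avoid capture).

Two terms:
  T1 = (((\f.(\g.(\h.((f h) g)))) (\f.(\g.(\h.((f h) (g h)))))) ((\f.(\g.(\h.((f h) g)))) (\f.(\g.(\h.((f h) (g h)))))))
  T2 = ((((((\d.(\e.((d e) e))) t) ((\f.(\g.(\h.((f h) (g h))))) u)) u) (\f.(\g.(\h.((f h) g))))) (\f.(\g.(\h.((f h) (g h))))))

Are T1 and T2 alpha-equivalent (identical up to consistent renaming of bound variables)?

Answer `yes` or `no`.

Term 1: (((\f.(\g.(\h.((f h) g)))) (\f.(\g.(\h.((f h) (g h)))))) ((\f.(\g.(\h.((f h) g)))) (\f.(\g.(\h.((f h) (g h)))))))
Term 2: ((((((\d.(\e.((d e) e))) t) ((\f.(\g.(\h.((f h) (g h))))) u)) u) (\f.(\g.(\h.((f h) g))))) (\f.(\g.(\h.((f h) (g h))))))
Alpha-equivalence: compare structure up to binder renaming.
Result: False

Answer: no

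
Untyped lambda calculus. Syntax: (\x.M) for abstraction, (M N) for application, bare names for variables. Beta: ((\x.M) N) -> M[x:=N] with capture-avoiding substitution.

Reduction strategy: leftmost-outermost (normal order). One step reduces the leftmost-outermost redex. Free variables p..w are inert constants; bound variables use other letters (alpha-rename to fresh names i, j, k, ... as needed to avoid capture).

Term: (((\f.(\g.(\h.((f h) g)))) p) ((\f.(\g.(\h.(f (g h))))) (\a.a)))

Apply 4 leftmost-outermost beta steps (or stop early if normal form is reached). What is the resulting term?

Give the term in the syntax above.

Answer: (\h.((p h) (\g.(\h.(g h)))))

Derivation:
Step 0: (((\f.(\g.(\h.((f h) g)))) p) ((\f.(\g.(\h.(f (g h))))) (\a.a)))
Step 1: ((\g.(\h.((p h) g))) ((\f.(\g.(\h.(f (g h))))) (\a.a)))
Step 2: (\h.((p h) ((\f.(\g.(\h.(f (g h))))) (\a.a))))
Step 3: (\h.((p h) (\g.(\h.((\a.a) (g h))))))
Step 4: (\h.((p h) (\g.(\h.(g h)))))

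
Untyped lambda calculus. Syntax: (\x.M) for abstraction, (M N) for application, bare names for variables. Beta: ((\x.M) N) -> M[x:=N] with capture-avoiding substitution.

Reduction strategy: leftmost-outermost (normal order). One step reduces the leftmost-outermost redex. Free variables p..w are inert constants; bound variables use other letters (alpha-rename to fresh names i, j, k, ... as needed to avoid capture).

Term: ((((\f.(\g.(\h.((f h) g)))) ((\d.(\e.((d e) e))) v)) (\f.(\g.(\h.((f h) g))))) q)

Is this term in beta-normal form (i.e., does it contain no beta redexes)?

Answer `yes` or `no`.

Term: ((((\f.(\g.(\h.((f h) g)))) ((\d.(\e.((d e) e))) v)) (\f.(\g.(\h.((f h) g))))) q)
Found 2 beta redex(es).

Answer: no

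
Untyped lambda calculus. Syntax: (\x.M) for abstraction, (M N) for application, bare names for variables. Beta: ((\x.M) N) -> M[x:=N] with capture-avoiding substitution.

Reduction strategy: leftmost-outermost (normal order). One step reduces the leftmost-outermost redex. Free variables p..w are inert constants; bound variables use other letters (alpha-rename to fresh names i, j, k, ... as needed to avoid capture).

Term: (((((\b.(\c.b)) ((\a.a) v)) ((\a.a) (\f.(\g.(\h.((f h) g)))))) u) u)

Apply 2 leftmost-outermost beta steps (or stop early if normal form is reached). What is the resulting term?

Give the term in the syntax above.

Answer: ((((\a.a) v) u) u)

Derivation:
Step 0: (((((\b.(\c.b)) ((\a.a) v)) ((\a.a) (\f.(\g.(\h.((f h) g)))))) u) u)
Step 1: ((((\c.((\a.a) v)) ((\a.a) (\f.(\g.(\h.((f h) g)))))) u) u)
Step 2: ((((\a.a) v) u) u)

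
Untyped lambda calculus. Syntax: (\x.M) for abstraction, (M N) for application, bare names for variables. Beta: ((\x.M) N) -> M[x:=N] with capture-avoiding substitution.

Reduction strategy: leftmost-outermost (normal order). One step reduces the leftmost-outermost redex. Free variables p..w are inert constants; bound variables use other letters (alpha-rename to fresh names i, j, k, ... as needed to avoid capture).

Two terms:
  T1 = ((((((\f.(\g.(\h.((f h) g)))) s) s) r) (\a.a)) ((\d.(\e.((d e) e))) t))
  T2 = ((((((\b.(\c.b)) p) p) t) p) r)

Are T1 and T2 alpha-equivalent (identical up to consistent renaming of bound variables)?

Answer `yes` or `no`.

Term 1: ((((((\f.(\g.(\h.((f h) g)))) s) s) r) (\a.a)) ((\d.(\e.((d e) e))) t))
Term 2: ((((((\b.(\c.b)) p) p) t) p) r)
Alpha-equivalence: compare structure up to binder renaming.
Result: False

Answer: no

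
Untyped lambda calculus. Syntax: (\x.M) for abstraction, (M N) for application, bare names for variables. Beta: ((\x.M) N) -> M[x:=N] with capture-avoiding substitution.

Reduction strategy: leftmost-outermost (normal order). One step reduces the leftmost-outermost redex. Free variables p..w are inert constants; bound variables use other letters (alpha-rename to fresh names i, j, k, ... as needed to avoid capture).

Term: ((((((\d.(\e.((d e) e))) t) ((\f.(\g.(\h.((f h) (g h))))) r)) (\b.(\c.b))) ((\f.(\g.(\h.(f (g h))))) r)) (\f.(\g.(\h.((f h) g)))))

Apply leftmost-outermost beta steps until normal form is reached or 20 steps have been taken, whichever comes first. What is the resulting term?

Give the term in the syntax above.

Step 0: ((((((\d.(\e.((d e) e))) t) ((\f.(\g.(\h.((f h) (g h))))) r)) (\b.(\c.b))) ((\f.(\g.(\h.(f (g h))))) r)) (\f.(\g.(\h.((f h) g)))))
Step 1: (((((\e.((t e) e)) ((\f.(\g.(\h.((f h) (g h))))) r)) (\b.(\c.b))) ((\f.(\g.(\h.(f (g h))))) r)) (\f.(\g.(\h.((f h) g)))))
Step 2: (((((t ((\f.(\g.(\h.((f h) (g h))))) r)) ((\f.(\g.(\h.((f h) (g h))))) r)) (\b.(\c.b))) ((\f.(\g.(\h.(f (g h))))) r)) (\f.(\g.(\h.((f h) g)))))
Step 3: (((((t (\g.(\h.((r h) (g h))))) ((\f.(\g.(\h.((f h) (g h))))) r)) (\b.(\c.b))) ((\f.(\g.(\h.(f (g h))))) r)) (\f.(\g.(\h.((f h) g)))))
Step 4: (((((t (\g.(\h.((r h) (g h))))) (\g.(\h.((r h) (g h))))) (\b.(\c.b))) ((\f.(\g.(\h.(f (g h))))) r)) (\f.(\g.(\h.((f h) g)))))
Step 5: (((((t (\g.(\h.((r h) (g h))))) (\g.(\h.((r h) (g h))))) (\b.(\c.b))) (\g.(\h.(r (g h))))) (\f.(\g.(\h.((f h) g)))))

Answer: (((((t (\g.(\h.((r h) (g h))))) (\g.(\h.((r h) (g h))))) (\b.(\c.b))) (\g.(\h.(r (g h))))) (\f.(\g.(\h.((f h) g)))))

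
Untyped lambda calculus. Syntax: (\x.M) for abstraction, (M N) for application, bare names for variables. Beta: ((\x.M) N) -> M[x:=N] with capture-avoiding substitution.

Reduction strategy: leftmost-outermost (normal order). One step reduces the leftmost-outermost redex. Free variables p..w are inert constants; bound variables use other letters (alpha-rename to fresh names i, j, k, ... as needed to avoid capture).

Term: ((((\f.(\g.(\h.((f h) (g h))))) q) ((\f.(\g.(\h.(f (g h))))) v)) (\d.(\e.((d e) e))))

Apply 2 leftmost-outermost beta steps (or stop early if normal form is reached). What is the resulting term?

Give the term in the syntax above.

Answer: ((\h.((q h) (((\f.(\g.(\h.(f (g h))))) v) h))) (\d.(\e.((d e) e))))

Derivation:
Step 0: ((((\f.(\g.(\h.((f h) (g h))))) q) ((\f.(\g.(\h.(f (g h))))) v)) (\d.(\e.((d e) e))))
Step 1: (((\g.(\h.((q h) (g h)))) ((\f.(\g.(\h.(f (g h))))) v)) (\d.(\e.((d e) e))))
Step 2: ((\h.((q h) (((\f.(\g.(\h.(f (g h))))) v) h))) (\d.(\e.((d e) e))))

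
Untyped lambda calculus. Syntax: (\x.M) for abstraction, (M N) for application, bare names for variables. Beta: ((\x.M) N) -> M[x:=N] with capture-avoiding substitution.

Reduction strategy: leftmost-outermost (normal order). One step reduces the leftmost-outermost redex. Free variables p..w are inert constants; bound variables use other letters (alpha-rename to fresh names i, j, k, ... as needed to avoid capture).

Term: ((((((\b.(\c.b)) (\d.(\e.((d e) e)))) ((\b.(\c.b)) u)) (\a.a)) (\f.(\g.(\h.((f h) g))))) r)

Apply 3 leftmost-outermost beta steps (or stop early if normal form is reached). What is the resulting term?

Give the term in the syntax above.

Step 0: ((((((\b.(\c.b)) (\d.(\e.((d e) e)))) ((\b.(\c.b)) u)) (\a.a)) (\f.(\g.(\h.((f h) g))))) r)
Step 1: (((((\c.(\d.(\e.((d e) e)))) ((\b.(\c.b)) u)) (\a.a)) (\f.(\g.(\h.((f h) g))))) r)
Step 2: ((((\d.(\e.((d e) e))) (\a.a)) (\f.(\g.(\h.((f h) g))))) r)
Step 3: (((\e.(((\a.a) e) e)) (\f.(\g.(\h.((f h) g))))) r)

Answer: (((\e.(((\a.a) e) e)) (\f.(\g.(\h.((f h) g))))) r)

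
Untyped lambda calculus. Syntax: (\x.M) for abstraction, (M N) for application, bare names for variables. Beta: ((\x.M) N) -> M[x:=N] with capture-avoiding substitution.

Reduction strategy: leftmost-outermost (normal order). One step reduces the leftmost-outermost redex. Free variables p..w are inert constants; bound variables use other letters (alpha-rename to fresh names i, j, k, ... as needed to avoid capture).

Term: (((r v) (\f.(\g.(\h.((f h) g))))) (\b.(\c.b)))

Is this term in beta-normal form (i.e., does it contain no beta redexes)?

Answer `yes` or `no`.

Answer: yes

Derivation:
Term: (((r v) (\f.(\g.(\h.((f h) g))))) (\b.(\c.b)))
No beta redexes found.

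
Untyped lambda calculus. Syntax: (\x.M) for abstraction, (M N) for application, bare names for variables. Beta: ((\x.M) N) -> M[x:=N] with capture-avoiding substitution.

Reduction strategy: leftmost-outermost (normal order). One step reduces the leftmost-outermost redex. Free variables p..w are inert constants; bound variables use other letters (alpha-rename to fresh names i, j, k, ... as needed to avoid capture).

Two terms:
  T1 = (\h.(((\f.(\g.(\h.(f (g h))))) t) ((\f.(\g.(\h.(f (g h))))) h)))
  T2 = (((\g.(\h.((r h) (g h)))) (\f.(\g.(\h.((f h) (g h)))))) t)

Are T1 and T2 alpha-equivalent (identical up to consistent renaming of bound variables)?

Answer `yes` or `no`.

Answer: no

Derivation:
Term 1: (\h.(((\f.(\g.(\h.(f (g h))))) t) ((\f.(\g.(\h.(f (g h))))) h)))
Term 2: (((\g.(\h.((r h) (g h)))) (\f.(\g.(\h.((f h) (g h)))))) t)
Alpha-equivalence: compare structure up to binder renaming.
Result: False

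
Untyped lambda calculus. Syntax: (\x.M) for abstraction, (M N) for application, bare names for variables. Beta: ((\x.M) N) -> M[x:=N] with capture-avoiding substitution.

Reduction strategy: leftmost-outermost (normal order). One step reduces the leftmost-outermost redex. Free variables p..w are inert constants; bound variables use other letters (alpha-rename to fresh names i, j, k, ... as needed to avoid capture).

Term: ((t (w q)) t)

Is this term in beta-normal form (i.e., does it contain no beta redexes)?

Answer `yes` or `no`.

Term: ((t (w q)) t)
No beta redexes found.

Answer: yes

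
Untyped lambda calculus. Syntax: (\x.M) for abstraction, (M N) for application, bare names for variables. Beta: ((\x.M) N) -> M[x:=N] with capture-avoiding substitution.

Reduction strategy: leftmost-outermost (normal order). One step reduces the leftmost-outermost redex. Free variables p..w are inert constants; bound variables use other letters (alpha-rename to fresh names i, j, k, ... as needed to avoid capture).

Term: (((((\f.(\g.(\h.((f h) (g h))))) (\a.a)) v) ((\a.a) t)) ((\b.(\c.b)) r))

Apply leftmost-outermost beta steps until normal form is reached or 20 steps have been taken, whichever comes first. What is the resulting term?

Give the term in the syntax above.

Step 0: (((((\f.(\g.(\h.((f h) (g h))))) (\a.a)) v) ((\a.a) t)) ((\b.(\c.b)) r))
Step 1: ((((\g.(\h.(((\a.a) h) (g h)))) v) ((\a.a) t)) ((\b.(\c.b)) r))
Step 2: (((\h.(((\a.a) h) (v h))) ((\a.a) t)) ((\b.(\c.b)) r))
Step 3: ((((\a.a) ((\a.a) t)) (v ((\a.a) t))) ((\b.(\c.b)) r))
Step 4: ((((\a.a) t) (v ((\a.a) t))) ((\b.(\c.b)) r))
Step 5: ((t (v ((\a.a) t))) ((\b.(\c.b)) r))
Step 6: ((t (v t)) ((\b.(\c.b)) r))
Step 7: ((t (v t)) (\c.r))

Answer: ((t (v t)) (\c.r))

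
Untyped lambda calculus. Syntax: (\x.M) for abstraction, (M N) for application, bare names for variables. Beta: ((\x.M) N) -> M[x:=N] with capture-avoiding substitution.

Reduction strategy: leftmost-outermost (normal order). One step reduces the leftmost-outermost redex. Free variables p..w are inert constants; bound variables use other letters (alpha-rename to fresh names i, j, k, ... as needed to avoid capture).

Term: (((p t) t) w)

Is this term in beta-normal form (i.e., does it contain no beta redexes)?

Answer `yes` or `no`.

Answer: yes

Derivation:
Term: (((p t) t) w)
No beta redexes found.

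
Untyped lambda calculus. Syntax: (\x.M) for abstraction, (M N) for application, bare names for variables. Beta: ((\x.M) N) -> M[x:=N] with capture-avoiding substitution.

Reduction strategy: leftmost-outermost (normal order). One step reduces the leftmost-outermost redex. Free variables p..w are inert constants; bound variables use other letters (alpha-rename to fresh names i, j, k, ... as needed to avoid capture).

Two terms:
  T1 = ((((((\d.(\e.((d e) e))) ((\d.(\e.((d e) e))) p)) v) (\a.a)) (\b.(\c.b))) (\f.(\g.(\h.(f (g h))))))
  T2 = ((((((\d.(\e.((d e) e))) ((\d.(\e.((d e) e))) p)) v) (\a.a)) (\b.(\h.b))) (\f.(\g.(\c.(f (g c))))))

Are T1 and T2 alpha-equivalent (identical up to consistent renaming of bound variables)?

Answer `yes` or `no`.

Answer: yes

Derivation:
Term 1: ((((((\d.(\e.((d e) e))) ((\d.(\e.((d e) e))) p)) v) (\a.a)) (\b.(\c.b))) (\f.(\g.(\h.(f (g h))))))
Term 2: ((((((\d.(\e.((d e) e))) ((\d.(\e.((d e) e))) p)) v) (\a.a)) (\b.(\h.b))) (\f.(\g.(\c.(f (g c))))))
Alpha-equivalence: compare structure up to binder renaming.
Result: True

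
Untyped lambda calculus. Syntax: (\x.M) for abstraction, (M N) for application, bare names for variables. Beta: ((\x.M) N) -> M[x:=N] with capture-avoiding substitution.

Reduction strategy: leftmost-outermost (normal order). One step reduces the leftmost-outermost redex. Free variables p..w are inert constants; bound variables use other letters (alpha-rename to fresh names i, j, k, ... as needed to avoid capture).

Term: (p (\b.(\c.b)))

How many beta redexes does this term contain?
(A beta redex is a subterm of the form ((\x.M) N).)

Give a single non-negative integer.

Answer: 0

Derivation:
Term: (p (\b.(\c.b)))
  (no redexes)
Total redexes: 0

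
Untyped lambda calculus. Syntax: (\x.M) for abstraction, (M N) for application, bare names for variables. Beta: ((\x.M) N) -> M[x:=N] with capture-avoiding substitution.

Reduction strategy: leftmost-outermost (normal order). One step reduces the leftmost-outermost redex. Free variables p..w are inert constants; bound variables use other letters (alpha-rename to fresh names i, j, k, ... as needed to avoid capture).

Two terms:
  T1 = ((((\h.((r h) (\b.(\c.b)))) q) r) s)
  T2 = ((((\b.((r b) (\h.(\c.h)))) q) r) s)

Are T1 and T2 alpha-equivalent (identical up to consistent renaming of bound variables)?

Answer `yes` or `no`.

Answer: yes

Derivation:
Term 1: ((((\h.((r h) (\b.(\c.b)))) q) r) s)
Term 2: ((((\b.((r b) (\h.(\c.h)))) q) r) s)
Alpha-equivalence: compare structure up to binder renaming.
Result: True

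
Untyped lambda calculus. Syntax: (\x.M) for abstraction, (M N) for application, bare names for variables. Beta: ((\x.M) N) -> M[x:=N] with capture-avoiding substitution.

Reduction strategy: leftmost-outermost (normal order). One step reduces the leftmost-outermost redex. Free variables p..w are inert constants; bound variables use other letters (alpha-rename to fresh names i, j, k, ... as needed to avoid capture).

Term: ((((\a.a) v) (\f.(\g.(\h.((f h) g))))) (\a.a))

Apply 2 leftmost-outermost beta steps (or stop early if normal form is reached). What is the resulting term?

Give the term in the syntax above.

Step 0: ((((\a.a) v) (\f.(\g.(\h.((f h) g))))) (\a.a))
Step 1: ((v (\f.(\g.(\h.((f h) g))))) (\a.a))
Step 2: (normal form reached)

Answer: ((v (\f.(\g.(\h.((f h) g))))) (\a.a))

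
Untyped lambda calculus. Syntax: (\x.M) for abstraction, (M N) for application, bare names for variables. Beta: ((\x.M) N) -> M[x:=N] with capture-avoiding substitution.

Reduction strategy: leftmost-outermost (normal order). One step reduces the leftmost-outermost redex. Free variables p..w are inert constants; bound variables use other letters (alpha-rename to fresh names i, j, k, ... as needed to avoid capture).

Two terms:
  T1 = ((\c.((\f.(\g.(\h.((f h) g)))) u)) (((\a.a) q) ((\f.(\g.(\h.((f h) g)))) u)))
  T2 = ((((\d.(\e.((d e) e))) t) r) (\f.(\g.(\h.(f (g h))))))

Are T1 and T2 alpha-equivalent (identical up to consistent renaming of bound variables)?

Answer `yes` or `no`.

Answer: no

Derivation:
Term 1: ((\c.((\f.(\g.(\h.((f h) g)))) u)) (((\a.a) q) ((\f.(\g.(\h.((f h) g)))) u)))
Term 2: ((((\d.(\e.((d e) e))) t) r) (\f.(\g.(\h.(f (g h))))))
Alpha-equivalence: compare structure up to binder renaming.
Result: False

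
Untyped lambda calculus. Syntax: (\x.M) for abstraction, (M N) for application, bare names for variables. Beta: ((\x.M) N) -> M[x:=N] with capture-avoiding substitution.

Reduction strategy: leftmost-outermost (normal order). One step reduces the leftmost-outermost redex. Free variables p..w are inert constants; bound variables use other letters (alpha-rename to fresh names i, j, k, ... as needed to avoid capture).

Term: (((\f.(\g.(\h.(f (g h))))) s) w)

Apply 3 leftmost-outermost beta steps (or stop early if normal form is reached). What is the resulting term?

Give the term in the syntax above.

Answer: (\h.(s (w h)))

Derivation:
Step 0: (((\f.(\g.(\h.(f (g h))))) s) w)
Step 1: ((\g.(\h.(s (g h)))) w)
Step 2: (\h.(s (w h)))
Step 3: (normal form reached)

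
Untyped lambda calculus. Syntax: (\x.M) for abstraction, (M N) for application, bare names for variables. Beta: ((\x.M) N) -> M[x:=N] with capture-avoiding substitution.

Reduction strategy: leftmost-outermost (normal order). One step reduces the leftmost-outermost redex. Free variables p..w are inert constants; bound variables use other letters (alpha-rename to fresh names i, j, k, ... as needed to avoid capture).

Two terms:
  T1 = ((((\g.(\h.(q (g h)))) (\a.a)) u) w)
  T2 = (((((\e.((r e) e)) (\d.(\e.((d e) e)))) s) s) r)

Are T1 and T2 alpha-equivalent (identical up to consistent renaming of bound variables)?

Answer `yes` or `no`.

Answer: no

Derivation:
Term 1: ((((\g.(\h.(q (g h)))) (\a.a)) u) w)
Term 2: (((((\e.((r e) e)) (\d.(\e.((d e) e)))) s) s) r)
Alpha-equivalence: compare structure up to binder renaming.
Result: False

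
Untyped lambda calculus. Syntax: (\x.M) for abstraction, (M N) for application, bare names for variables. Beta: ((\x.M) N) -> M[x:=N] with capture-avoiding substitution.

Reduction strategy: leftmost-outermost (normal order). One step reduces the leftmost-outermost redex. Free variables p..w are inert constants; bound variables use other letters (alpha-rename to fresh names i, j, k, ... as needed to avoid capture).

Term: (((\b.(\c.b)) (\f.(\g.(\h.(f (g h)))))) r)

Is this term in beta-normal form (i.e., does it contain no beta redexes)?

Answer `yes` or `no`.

Answer: no

Derivation:
Term: (((\b.(\c.b)) (\f.(\g.(\h.(f (g h)))))) r)
Found 1 beta redex(es).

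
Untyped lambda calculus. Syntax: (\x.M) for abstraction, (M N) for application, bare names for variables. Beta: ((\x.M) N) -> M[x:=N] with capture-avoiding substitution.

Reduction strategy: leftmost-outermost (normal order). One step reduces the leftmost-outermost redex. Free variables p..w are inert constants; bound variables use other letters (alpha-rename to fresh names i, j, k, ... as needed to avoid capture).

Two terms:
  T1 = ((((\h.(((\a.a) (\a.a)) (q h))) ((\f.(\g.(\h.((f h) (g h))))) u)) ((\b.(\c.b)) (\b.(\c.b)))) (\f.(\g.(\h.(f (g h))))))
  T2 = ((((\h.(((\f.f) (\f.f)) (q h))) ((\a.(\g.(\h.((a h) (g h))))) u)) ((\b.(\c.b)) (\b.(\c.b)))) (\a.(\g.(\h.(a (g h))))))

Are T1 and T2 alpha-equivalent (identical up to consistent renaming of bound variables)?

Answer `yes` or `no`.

Answer: yes

Derivation:
Term 1: ((((\h.(((\a.a) (\a.a)) (q h))) ((\f.(\g.(\h.((f h) (g h))))) u)) ((\b.(\c.b)) (\b.(\c.b)))) (\f.(\g.(\h.(f (g h))))))
Term 2: ((((\h.(((\f.f) (\f.f)) (q h))) ((\a.(\g.(\h.((a h) (g h))))) u)) ((\b.(\c.b)) (\b.(\c.b)))) (\a.(\g.(\h.(a (g h))))))
Alpha-equivalence: compare structure up to binder renaming.
Result: True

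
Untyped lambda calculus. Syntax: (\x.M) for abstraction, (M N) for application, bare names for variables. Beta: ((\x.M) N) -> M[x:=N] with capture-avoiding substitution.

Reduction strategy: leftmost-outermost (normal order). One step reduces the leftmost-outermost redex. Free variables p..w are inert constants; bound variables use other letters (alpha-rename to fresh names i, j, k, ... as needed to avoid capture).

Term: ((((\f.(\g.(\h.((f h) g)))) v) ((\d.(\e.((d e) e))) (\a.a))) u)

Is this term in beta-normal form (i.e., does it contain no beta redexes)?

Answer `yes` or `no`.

Term: ((((\f.(\g.(\h.((f h) g)))) v) ((\d.(\e.((d e) e))) (\a.a))) u)
Found 2 beta redex(es).

Answer: no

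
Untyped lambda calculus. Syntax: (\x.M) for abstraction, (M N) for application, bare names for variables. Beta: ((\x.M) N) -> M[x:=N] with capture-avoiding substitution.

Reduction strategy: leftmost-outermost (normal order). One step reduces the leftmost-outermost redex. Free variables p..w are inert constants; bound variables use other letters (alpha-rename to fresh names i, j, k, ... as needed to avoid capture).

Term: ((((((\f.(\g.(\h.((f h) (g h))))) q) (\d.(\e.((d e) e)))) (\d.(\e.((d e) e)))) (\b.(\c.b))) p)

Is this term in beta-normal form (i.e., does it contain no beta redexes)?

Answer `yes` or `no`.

Answer: no

Derivation:
Term: ((((((\f.(\g.(\h.((f h) (g h))))) q) (\d.(\e.((d e) e)))) (\d.(\e.((d e) e)))) (\b.(\c.b))) p)
Found 1 beta redex(es).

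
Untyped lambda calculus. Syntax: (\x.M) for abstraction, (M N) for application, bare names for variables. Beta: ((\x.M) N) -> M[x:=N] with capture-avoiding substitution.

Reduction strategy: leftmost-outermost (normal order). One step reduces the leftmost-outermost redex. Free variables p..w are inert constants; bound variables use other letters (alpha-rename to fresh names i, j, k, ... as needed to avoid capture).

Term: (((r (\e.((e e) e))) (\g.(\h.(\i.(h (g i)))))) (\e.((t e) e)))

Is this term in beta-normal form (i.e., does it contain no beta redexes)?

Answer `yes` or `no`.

Answer: yes

Derivation:
Term: (((r (\e.((e e) e))) (\g.(\h.(\i.(h (g i)))))) (\e.((t e) e)))
No beta redexes found.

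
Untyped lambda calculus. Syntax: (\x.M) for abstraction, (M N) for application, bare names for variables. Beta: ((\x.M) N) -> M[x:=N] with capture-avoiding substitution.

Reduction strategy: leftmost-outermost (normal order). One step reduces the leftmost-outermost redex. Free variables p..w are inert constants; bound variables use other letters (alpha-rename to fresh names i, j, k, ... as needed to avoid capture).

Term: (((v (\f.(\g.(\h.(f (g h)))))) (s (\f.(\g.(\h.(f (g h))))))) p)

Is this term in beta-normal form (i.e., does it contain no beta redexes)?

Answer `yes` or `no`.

Answer: yes

Derivation:
Term: (((v (\f.(\g.(\h.(f (g h)))))) (s (\f.(\g.(\h.(f (g h))))))) p)
No beta redexes found.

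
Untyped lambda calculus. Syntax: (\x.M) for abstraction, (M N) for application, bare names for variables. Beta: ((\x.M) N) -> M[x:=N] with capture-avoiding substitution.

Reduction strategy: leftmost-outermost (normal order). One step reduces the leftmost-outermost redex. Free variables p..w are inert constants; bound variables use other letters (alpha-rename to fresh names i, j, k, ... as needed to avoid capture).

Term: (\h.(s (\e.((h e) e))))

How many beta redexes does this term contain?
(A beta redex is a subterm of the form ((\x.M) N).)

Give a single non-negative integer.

Term: (\h.(s (\e.((h e) e))))
  (no redexes)
Total redexes: 0

Answer: 0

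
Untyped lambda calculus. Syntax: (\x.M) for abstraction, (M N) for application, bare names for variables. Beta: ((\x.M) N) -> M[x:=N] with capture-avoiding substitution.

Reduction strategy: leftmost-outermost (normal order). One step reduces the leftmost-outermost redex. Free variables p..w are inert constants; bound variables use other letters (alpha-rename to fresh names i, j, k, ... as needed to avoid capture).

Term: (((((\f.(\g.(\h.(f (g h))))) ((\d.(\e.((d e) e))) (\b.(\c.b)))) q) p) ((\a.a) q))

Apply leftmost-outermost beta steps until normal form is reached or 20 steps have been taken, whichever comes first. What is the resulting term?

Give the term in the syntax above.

Step 0: (((((\f.(\g.(\h.(f (g h))))) ((\d.(\e.((d e) e))) (\b.(\c.b)))) q) p) ((\a.a) q))
Step 1: ((((\g.(\h.(((\d.(\e.((d e) e))) (\b.(\c.b))) (g h)))) q) p) ((\a.a) q))
Step 2: (((\h.(((\d.(\e.((d e) e))) (\b.(\c.b))) (q h))) p) ((\a.a) q))
Step 3: ((((\d.(\e.((d e) e))) (\b.(\c.b))) (q p)) ((\a.a) q))
Step 4: (((\e.(((\b.(\c.b)) e) e)) (q p)) ((\a.a) q))
Step 5: ((((\b.(\c.b)) (q p)) (q p)) ((\a.a) q))
Step 6: (((\c.(q p)) (q p)) ((\a.a) q))
Step 7: ((q p) ((\a.a) q))
Step 8: ((q p) q)

Answer: ((q p) q)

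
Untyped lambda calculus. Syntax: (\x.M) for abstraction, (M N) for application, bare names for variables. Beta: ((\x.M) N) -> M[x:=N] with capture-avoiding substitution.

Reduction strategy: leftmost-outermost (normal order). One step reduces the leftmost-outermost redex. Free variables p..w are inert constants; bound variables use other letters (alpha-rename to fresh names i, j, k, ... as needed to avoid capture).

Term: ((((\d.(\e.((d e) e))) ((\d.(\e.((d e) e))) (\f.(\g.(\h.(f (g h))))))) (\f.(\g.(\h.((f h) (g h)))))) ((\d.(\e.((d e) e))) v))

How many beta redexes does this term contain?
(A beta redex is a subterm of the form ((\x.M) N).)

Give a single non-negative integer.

Term: ((((\d.(\e.((d e) e))) ((\d.(\e.((d e) e))) (\f.(\g.(\h.(f (g h))))))) (\f.(\g.(\h.((f h) (g h)))))) ((\d.(\e.((d e) e))) v))
  Redex: ((\d.(\e.((d e) e))) ((\d.(\e.((d e) e))) (\f.(\g.(\h.(f (g h)))))))
  Redex: ((\d.(\e.((d e) e))) (\f.(\g.(\h.(f (g h))))))
  Redex: ((\d.(\e.((d e) e))) v)
Total redexes: 3

Answer: 3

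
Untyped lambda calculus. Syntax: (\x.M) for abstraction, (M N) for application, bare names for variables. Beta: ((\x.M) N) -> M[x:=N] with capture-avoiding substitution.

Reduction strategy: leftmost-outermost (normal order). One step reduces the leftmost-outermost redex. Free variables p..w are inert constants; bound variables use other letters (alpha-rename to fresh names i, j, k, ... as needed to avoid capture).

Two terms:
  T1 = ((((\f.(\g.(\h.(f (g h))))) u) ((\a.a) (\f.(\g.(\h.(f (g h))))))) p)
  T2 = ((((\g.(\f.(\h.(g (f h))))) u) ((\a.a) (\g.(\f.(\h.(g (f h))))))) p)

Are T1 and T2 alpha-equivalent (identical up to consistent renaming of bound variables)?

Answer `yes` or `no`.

Answer: yes

Derivation:
Term 1: ((((\f.(\g.(\h.(f (g h))))) u) ((\a.a) (\f.(\g.(\h.(f (g h))))))) p)
Term 2: ((((\g.(\f.(\h.(g (f h))))) u) ((\a.a) (\g.(\f.(\h.(g (f h))))))) p)
Alpha-equivalence: compare structure up to binder renaming.
Result: True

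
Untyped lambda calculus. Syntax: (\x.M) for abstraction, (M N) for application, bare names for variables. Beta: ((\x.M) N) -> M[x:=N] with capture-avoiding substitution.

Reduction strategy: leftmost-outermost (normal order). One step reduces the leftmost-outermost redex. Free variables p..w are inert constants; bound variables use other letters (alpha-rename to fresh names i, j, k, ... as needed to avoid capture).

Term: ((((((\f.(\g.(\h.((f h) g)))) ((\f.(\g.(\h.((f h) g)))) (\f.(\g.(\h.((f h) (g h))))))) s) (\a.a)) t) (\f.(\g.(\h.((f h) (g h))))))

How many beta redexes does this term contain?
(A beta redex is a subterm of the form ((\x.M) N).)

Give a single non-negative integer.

Term: ((((((\f.(\g.(\h.((f h) g)))) ((\f.(\g.(\h.((f h) g)))) (\f.(\g.(\h.((f h) (g h))))))) s) (\a.a)) t) (\f.(\g.(\h.((f h) (g h))))))
  Redex: ((\f.(\g.(\h.((f h) g)))) ((\f.(\g.(\h.((f h) g)))) (\f.(\g.(\h.((f h) (g h)))))))
  Redex: ((\f.(\g.(\h.((f h) g)))) (\f.(\g.(\h.((f h) (g h))))))
Total redexes: 2

Answer: 2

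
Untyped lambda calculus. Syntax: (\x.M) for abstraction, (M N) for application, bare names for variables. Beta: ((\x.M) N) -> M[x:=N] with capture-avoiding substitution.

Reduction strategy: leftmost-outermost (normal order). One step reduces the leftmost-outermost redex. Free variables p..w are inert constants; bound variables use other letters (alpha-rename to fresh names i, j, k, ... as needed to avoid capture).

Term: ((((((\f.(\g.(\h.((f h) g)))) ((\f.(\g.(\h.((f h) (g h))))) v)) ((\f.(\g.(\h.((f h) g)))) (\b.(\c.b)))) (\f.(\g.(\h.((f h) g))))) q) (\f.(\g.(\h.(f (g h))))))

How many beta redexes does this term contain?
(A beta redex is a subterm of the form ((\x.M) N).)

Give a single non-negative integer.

Term: ((((((\f.(\g.(\h.((f h) g)))) ((\f.(\g.(\h.((f h) (g h))))) v)) ((\f.(\g.(\h.((f h) g)))) (\b.(\c.b)))) (\f.(\g.(\h.((f h) g))))) q) (\f.(\g.(\h.(f (g h))))))
  Redex: ((\f.(\g.(\h.((f h) g)))) ((\f.(\g.(\h.((f h) (g h))))) v))
  Redex: ((\f.(\g.(\h.((f h) (g h))))) v)
  Redex: ((\f.(\g.(\h.((f h) g)))) (\b.(\c.b)))
Total redexes: 3

Answer: 3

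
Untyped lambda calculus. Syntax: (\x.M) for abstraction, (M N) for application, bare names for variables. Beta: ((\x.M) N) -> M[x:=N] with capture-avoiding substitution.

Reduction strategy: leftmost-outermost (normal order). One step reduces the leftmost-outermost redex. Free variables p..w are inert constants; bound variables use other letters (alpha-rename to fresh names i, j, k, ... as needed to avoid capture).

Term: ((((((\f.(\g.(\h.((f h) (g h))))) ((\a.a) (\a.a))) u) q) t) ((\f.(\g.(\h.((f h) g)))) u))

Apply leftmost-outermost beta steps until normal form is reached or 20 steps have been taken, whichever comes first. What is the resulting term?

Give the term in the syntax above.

Step 0: ((((((\f.(\g.(\h.((f h) (g h))))) ((\a.a) (\a.a))) u) q) t) ((\f.(\g.(\h.((f h) g)))) u))
Step 1: (((((\g.(\h.((((\a.a) (\a.a)) h) (g h)))) u) q) t) ((\f.(\g.(\h.((f h) g)))) u))
Step 2: ((((\h.((((\a.a) (\a.a)) h) (u h))) q) t) ((\f.(\g.(\h.((f h) g)))) u))
Step 3: ((((((\a.a) (\a.a)) q) (u q)) t) ((\f.(\g.(\h.((f h) g)))) u))
Step 4: (((((\a.a) q) (u q)) t) ((\f.(\g.(\h.((f h) g)))) u))
Step 5: (((q (u q)) t) ((\f.(\g.(\h.((f h) g)))) u))
Step 6: (((q (u q)) t) (\g.(\h.((u h) g))))

Answer: (((q (u q)) t) (\g.(\h.((u h) g))))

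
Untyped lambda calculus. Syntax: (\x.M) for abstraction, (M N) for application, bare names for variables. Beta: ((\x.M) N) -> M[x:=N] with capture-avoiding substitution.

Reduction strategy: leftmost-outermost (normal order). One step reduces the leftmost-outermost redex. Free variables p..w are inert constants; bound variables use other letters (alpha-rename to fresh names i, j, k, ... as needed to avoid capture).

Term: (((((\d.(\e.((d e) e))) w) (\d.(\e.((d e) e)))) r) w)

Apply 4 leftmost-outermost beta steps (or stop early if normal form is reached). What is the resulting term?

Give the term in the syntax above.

Answer: ((((w (\d.(\e.((d e) e)))) (\d.(\e.((d e) e)))) r) w)

Derivation:
Step 0: (((((\d.(\e.((d e) e))) w) (\d.(\e.((d e) e)))) r) w)
Step 1: ((((\e.((w e) e)) (\d.(\e.((d e) e)))) r) w)
Step 2: ((((w (\d.(\e.((d e) e)))) (\d.(\e.((d e) e)))) r) w)
Step 3: (normal form reached)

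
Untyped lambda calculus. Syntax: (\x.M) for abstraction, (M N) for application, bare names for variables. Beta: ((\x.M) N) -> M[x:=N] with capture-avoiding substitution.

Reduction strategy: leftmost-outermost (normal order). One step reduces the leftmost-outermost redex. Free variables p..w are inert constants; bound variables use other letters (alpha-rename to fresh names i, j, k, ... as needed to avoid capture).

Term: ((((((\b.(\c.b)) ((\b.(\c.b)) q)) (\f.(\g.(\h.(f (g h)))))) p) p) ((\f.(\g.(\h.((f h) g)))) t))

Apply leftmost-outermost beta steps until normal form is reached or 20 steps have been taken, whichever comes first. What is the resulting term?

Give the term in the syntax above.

Step 0: ((((((\b.(\c.b)) ((\b.(\c.b)) q)) (\f.(\g.(\h.(f (g h)))))) p) p) ((\f.(\g.(\h.((f h) g)))) t))
Step 1: (((((\c.((\b.(\c.b)) q)) (\f.(\g.(\h.(f (g h)))))) p) p) ((\f.(\g.(\h.((f h) g)))) t))
Step 2: (((((\b.(\c.b)) q) p) p) ((\f.(\g.(\h.((f h) g)))) t))
Step 3: ((((\c.q) p) p) ((\f.(\g.(\h.((f h) g)))) t))
Step 4: ((q p) ((\f.(\g.(\h.((f h) g)))) t))
Step 5: ((q p) (\g.(\h.((t h) g))))

Answer: ((q p) (\g.(\h.((t h) g))))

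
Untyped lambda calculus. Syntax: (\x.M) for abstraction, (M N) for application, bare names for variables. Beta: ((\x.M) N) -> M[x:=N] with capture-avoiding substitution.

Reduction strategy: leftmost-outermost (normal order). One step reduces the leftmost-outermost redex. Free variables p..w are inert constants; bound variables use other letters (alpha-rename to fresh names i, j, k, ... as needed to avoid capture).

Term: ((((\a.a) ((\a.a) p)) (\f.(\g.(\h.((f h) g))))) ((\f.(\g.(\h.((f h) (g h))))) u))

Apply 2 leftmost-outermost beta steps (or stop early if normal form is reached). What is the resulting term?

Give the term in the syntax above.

Step 0: ((((\a.a) ((\a.a) p)) (\f.(\g.(\h.((f h) g))))) ((\f.(\g.(\h.((f h) (g h))))) u))
Step 1: ((((\a.a) p) (\f.(\g.(\h.((f h) g))))) ((\f.(\g.(\h.((f h) (g h))))) u))
Step 2: ((p (\f.(\g.(\h.((f h) g))))) ((\f.(\g.(\h.((f h) (g h))))) u))

Answer: ((p (\f.(\g.(\h.((f h) g))))) ((\f.(\g.(\h.((f h) (g h))))) u))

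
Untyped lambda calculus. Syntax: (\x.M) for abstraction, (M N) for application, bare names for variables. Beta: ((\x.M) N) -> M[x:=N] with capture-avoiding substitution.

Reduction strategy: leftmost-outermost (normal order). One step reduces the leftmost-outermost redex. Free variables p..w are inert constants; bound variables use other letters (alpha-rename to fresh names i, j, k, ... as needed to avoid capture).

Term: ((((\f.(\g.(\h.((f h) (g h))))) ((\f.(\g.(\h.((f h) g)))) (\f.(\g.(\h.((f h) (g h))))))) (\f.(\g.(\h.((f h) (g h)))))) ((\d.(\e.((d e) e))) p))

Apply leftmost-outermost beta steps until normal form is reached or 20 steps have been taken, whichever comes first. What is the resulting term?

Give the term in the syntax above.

Answer: (\h.(((p ((p h) h)) ((p h) h)) (h ((p h) h))))

Derivation:
Step 0: ((((\f.(\g.(\h.((f h) (g h))))) ((\f.(\g.(\h.((f h) g)))) (\f.(\g.(\h.((f h) (g h))))))) (\f.(\g.(\h.((f h) (g h)))))) ((\d.(\e.((d e) e))) p))
Step 1: (((\g.(\h.((((\f.(\g.(\h.((f h) g)))) (\f.(\g.(\h.((f h) (g h)))))) h) (g h)))) (\f.(\g.(\h.((f h) (g h)))))) ((\d.(\e.((d e) e))) p))
Step 2: ((\h.((((\f.(\g.(\h.((f h) g)))) (\f.(\g.(\h.((f h) (g h)))))) h) ((\f.(\g.(\h.((f h) (g h))))) h))) ((\d.(\e.((d e) e))) p))
Step 3: ((((\f.(\g.(\h.((f h) g)))) (\f.(\g.(\h.((f h) (g h)))))) ((\d.(\e.((d e) e))) p)) ((\f.(\g.(\h.((f h) (g h))))) ((\d.(\e.((d e) e))) p)))
Step 4: (((\g.(\h.(((\f.(\g.(\h.((f h) (g h))))) h) g))) ((\d.(\e.((d e) e))) p)) ((\f.(\g.(\h.((f h) (g h))))) ((\d.(\e.((d e) e))) p)))
Step 5: ((\h.(((\f.(\g.(\h.((f h) (g h))))) h) ((\d.(\e.((d e) e))) p))) ((\f.(\g.(\h.((f h) (g h))))) ((\d.(\e.((d e) e))) p)))
Step 6: (((\f.(\g.(\h.((f h) (g h))))) ((\f.(\g.(\h.((f h) (g h))))) ((\d.(\e.((d e) e))) p))) ((\d.(\e.((d e) e))) p))
Step 7: ((\g.(\h.((((\f.(\g.(\h.((f h) (g h))))) ((\d.(\e.((d e) e))) p)) h) (g h)))) ((\d.(\e.((d e) e))) p))
Step 8: (\h.((((\f.(\g.(\h.((f h) (g h))))) ((\d.(\e.((d e) e))) p)) h) (((\d.(\e.((d e) e))) p) h)))
Step 9: (\h.(((\g.(\h.((((\d.(\e.((d e) e))) p) h) (g h)))) h) (((\d.(\e.((d e) e))) p) h)))
Step 10: (\h.((\i.((((\d.(\e.((d e) e))) p) i) (h i))) (((\d.(\e.((d e) e))) p) h)))
Step 11: (\h.((((\d.(\e.((d e) e))) p) (((\d.(\e.((d e) e))) p) h)) (h (((\d.(\e.((d e) e))) p) h))))
Step 12: (\h.(((\e.((p e) e)) (((\d.(\e.((d e) e))) p) h)) (h (((\d.(\e.((d e) e))) p) h))))
Step 13: (\h.(((p (((\d.(\e.((d e) e))) p) h)) (((\d.(\e.((d e) e))) p) h)) (h (((\d.(\e.((d e) e))) p) h))))
Step 14: (\h.(((p ((\e.((p e) e)) h)) (((\d.(\e.((d e) e))) p) h)) (h (((\d.(\e.((d e) e))) p) h))))
Step 15: (\h.(((p ((p h) h)) (((\d.(\e.((d e) e))) p) h)) (h (((\d.(\e.((d e) e))) p) h))))
Step 16: (\h.(((p ((p h) h)) ((\e.((p e) e)) h)) (h (((\d.(\e.((d e) e))) p) h))))
Step 17: (\h.(((p ((p h) h)) ((p h) h)) (h (((\d.(\e.((d e) e))) p) h))))
Step 18: (\h.(((p ((p h) h)) ((p h) h)) (h ((\e.((p e) e)) h))))
Step 19: (\h.(((p ((p h) h)) ((p h) h)) (h ((p h) h))))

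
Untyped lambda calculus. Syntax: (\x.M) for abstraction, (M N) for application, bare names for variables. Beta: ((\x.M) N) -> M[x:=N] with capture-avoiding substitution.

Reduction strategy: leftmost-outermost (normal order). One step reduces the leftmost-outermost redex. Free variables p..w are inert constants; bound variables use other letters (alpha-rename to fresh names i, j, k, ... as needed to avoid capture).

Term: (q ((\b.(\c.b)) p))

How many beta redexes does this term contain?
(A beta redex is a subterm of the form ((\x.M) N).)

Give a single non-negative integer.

Answer: 1

Derivation:
Term: (q ((\b.(\c.b)) p))
  Redex: ((\b.(\c.b)) p)
Total redexes: 1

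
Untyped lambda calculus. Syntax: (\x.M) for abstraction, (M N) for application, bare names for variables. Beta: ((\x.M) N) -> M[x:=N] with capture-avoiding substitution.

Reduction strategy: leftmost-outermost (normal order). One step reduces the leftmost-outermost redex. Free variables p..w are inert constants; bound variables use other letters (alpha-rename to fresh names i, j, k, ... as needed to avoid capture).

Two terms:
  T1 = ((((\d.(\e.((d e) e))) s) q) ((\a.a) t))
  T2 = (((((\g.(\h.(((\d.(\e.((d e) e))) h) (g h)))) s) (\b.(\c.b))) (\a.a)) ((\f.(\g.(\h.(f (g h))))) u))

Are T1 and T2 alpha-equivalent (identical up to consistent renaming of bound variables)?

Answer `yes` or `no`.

Term 1: ((((\d.(\e.((d e) e))) s) q) ((\a.a) t))
Term 2: (((((\g.(\h.(((\d.(\e.((d e) e))) h) (g h)))) s) (\b.(\c.b))) (\a.a)) ((\f.(\g.(\h.(f (g h))))) u))
Alpha-equivalence: compare structure up to binder renaming.
Result: False

Answer: no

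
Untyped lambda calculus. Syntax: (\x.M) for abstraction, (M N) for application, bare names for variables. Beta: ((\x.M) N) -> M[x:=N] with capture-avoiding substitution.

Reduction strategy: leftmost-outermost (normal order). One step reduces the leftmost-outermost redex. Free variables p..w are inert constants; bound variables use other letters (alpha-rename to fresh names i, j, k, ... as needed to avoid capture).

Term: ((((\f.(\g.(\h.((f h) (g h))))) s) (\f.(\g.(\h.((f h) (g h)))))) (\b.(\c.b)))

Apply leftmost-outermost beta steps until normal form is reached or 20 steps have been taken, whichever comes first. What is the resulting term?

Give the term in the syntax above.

Step 0: ((((\f.(\g.(\h.((f h) (g h))))) s) (\f.(\g.(\h.((f h) (g h)))))) (\b.(\c.b)))
Step 1: (((\g.(\h.((s h) (g h)))) (\f.(\g.(\h.((f h) (g h)))))) (\b.(\c.b)))
Step 2: ((\h.((s h) ((\f.(\g.(\h.((f h) (g h))))) h))) (\b.(\c.b)))
Step 3: ((s (\b.(\c.b))) ((\f.(\g.(\h.((f h) (g h))))) (\b.(\c.b))))
Step 4: ((s (\b.(\c.b))) (\g.(\h.(((\b.(\c.b)) h) (g h)))))
Step 5: ((s (\b.(\c.b))) (\g.(\h.((\c.h) (g h)))))
Step 6: ((s (\b.(\c.b))) (\g.(\h.h)))

Answer: ((s (\b.(\c.b))) (\g.(\h.h)))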